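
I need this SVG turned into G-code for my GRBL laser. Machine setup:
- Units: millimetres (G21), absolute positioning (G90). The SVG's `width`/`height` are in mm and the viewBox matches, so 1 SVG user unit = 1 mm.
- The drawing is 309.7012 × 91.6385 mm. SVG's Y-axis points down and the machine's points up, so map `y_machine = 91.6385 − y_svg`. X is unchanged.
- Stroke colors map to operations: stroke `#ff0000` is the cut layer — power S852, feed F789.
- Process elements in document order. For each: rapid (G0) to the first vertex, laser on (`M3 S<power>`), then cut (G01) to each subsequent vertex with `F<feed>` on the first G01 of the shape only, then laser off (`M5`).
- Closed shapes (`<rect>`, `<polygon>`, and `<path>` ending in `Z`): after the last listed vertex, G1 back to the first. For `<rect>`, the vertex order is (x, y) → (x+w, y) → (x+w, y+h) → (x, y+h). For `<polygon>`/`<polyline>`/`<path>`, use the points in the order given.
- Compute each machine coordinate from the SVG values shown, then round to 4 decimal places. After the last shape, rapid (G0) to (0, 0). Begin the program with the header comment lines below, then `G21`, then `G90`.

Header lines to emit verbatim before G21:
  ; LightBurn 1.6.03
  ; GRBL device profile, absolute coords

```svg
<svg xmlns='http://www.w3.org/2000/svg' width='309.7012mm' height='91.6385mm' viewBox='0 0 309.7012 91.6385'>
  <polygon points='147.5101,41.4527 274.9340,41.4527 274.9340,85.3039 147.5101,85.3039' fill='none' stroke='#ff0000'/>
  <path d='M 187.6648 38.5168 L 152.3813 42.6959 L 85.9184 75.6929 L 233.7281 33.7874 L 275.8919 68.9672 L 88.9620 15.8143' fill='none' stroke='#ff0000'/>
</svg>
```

Since the viewBox matches the mm dimensions, user units are millimetres directly. The only transform is the Y-flip y_m = 91.6385 − y_svg.

Shape 1 is a rectangle drawn with `<polygon>`. Its stroke #ff0000 means cut at S852, F789. After flipping Y the toolpath is (147.5101,50.1858) → (274.9340,50.1858) → (274.9340,6.3346) → (147.5101,6.3346) → (147.5101,50.1858), returning to the start.

Shape 2 is a open polyline drawn with `<path>`. Its stroke #ff0000 means cut at S852, F789. After flipping Y the toolpath is (187.6648,53.1217) → (152.3813,48.9426) → (85.9184,15.9456) → (233.7281,57.8511) → (275.8919,22.6713) → (88.9620,75.8242).

; LightBurn 1.6.03
; GRBL device profile, absolute coords
G21
G90
G0 X147.5101 Y50.1858
M3 S852
G01 X274.9340 Y50.1858 F789
G01 X274.9340 Y6.3346
G01 X147.5101 Y6.3346
G01 X147.5101 Y50.1858
M5
G0 X187.6648 Y53.1217
M3 S852
G01 X152.3813 Y48.9426 F789
G01 X85.9184 Y15.9456
G01 X233.7281 Y57.8511
G01 X275.8919 Y22.6713
G01 X88.9620 Y75.8242
M5
G0 X0.0000 Y0.0000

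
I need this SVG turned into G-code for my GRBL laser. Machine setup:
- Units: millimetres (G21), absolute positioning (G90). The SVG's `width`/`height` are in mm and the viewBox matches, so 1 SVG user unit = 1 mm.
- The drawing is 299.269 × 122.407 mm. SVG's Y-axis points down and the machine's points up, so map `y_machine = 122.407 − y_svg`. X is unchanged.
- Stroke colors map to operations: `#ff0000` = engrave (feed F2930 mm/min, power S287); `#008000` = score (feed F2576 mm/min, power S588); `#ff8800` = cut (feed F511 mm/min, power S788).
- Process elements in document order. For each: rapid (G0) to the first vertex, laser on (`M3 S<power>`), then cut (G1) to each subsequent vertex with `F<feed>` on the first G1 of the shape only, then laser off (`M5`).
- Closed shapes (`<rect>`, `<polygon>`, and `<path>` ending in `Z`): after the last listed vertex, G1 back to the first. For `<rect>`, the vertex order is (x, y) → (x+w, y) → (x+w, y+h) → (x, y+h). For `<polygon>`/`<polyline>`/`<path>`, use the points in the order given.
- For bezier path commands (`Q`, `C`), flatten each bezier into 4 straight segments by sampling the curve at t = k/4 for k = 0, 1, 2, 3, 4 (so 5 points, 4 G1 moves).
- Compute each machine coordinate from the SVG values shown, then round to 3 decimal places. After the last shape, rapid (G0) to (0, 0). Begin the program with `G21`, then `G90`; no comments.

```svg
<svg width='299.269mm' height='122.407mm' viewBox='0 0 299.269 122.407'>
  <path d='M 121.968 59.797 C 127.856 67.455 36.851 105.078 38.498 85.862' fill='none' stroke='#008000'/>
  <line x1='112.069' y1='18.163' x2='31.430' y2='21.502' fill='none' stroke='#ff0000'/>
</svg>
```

viewBox `0 0 299.269 122.407` with mm width/height → 1 unit = 1 mm. Flip: y_m = 122.407 − y_svg.

**Shape 1** — `<path>` cubic bezier, stroke `#008000` → score (S588, F2576). Control points (SVG): P0=(121.968,59.797), P1=(127.856,67.455), P2=(36.851,105.078), P3=(38.498,85.862); sampled at t=k/4. Machine vertices: (121.968,62.610) → (111.178,52.604) → (81.823,39.500) → (51.673,31.434) → (38.498,36.545). Open path.

**Shape 2** — `<line>` line segment, stroke `#ff0000` → engrave (S287, F2930). Machine vertices: (112.069,104.244) → (31.430,100.905). Open path.

G21
G90
G0 X121.968 Y62.610
M3 S588
G1 X111.178 Y52.604 F2576
G1 X81.823 Y39.500
G1 X51.673 Y31.434
G1 X38.498 Y36.545
M5
G0 X112.069 Y104.244
M3 S287
G1 X31.430 Y100.905 F2930
M5
G0 X0.000 Y0.000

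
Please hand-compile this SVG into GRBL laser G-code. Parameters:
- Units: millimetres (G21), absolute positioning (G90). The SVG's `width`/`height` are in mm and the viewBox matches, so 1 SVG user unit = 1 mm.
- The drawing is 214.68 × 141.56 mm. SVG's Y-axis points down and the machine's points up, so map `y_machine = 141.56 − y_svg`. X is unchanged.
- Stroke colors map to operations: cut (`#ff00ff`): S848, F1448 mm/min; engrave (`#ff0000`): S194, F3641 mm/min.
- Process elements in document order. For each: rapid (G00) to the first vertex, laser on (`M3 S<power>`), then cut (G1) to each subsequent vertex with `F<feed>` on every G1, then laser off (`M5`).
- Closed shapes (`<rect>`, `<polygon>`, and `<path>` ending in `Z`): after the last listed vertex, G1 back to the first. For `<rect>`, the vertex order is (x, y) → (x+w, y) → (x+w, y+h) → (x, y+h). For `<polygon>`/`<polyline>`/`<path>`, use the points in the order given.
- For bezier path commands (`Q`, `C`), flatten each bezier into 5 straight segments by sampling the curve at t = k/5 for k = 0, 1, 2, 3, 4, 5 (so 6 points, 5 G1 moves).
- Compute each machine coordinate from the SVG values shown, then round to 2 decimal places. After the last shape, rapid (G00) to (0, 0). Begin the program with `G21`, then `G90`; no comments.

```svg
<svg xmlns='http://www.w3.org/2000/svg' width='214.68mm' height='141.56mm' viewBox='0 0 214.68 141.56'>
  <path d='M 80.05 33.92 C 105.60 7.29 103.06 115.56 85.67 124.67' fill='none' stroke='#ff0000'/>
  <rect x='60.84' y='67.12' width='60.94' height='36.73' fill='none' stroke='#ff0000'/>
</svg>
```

G21
G90
G00 X80.05 Y107.64
M3 S194
G1 X92.12 Y109.30 F3641
G1 X98.07 Y89.82 F3641
G1 X98.56 Y60.44 F3641
G1 X94.22 Y32.38 F3641
G1 X85.67 Y16.89 F3641
M5
G00 X60.84 Y74.44
M3 S194
G1 X121.78 Y74.44 F3641
G1 X121.78 Y37.71 F3641
G1 X60.84 Y37.71 F3641
G1 X60.84 Y74.44 F3641
M5
G00 X0.00 Y0.00

viewBox `0 0 214.68 141.56` with mm width/height → 1 unit = 1 mm. Flip: y_m = 141.56 − y_svg.

**Shape 1** — `<path>` cubic bezier, stroke `#ff0000` → engrave (S194, F3641). Control points (SVG): P0=(80.05,33.92), P1=(105.60,7.29), P2=(103.06,115.56), P3=(85.67,124.67); sampled at t=k/5. Machine vertices: (80.05,107.64) → (92.12,109.30) → (98.07,89.82) → (98.56,60.44) → (94.22,32.38) → (85.67,16.89). Open path.

**Shape 2** — `<rect>` rectangle, stroke `#ff0000` → engrave (S194, F3641). Machine vertices: (60.84,74.44) → (121.78,74.44) → (121.78,37.71) → (60.84,37.71) → (60.84,74.44). Closed: final G1 returns to the first vertex.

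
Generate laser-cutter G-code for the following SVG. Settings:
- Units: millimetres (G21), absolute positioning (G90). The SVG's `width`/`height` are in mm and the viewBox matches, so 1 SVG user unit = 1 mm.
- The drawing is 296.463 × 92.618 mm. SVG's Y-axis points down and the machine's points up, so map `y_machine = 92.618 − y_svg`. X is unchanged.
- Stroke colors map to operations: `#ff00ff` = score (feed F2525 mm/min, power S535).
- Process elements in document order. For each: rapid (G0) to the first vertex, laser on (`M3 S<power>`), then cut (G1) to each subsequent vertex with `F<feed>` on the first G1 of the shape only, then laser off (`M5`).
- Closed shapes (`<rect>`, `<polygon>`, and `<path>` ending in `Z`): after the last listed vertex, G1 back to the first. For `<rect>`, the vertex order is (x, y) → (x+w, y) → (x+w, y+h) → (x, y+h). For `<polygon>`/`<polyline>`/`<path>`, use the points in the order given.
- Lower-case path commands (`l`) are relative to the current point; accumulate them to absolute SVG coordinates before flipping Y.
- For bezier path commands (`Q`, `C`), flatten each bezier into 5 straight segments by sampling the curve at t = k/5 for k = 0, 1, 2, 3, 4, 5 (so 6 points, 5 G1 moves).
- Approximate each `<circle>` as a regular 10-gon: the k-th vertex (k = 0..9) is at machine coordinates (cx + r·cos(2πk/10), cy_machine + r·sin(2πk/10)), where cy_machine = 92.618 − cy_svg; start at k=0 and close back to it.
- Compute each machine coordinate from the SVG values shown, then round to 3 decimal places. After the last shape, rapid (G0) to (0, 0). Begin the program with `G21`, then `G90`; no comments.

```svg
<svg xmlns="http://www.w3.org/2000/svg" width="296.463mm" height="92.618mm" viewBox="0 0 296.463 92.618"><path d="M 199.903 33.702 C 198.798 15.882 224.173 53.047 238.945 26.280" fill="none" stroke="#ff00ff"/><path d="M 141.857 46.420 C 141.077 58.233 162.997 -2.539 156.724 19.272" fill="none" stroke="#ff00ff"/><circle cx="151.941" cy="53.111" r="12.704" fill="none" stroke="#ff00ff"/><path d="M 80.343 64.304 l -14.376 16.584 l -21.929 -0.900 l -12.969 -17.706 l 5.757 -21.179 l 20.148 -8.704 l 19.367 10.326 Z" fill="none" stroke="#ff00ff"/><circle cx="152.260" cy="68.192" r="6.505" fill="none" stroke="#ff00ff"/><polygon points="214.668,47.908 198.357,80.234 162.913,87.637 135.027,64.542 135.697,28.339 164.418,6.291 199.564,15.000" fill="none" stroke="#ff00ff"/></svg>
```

1 u = 1 mm; y_m = 92.618 − y.

[1] `<path>` cubic bezier, #ff00ff→score S535 F2525: (199.903,58.916) → (202.121,63.961) → (208.914,61.518) → (218.502,57.294) → (229.106,56.998) → (238.945,66.338)

[2] `<path>` cubic bezier, #ff00ff→score S535 F2525: (141.857,46.198) → (143.706,46.579) → (148.560,56.932) → (153.976,69.810) → (157.512,77.764) → (156.724,73.346)

[3] `<circle>` circle, #ff00ff→score S535 F2525: (164.645,39.507) → (162.219,46.974) → (155.867,51.589) → (148.015,51.589) → (141.663,46.974) → (139.237,39.507) → (141.663,32.040) → (148.015,27.425) → (155.867,27.425) → (162.219,32.040) → (164.645,39.507) (closed)

[4] `<path>` regular polygon, #ff00ff→score S535 F2525: (80.343,28.314) → (65.967,11.730) → (44.038,12.630) → (31.069,30.336) → (36.826,51.515) → (56.974,60.219) → (76.341,49.893) → (80.343,28.314) (closed)

[5] `<circle>` circle, #ff00ff→score S535 F2525: (158.765,24.426) → (157.523,28.250) → (154.270,30.613) → (150.250,30.613) → (146.997,28.250) → (145.755,24.426) → (146.997,20.602) → (150.250,18.239) → (154.270,18.239) → (157.523,20.602) → (158.765,24.426) (closed)

[6] `<polygon>` regular polygon, #ff00ff→score S535 F2525: (214.668,44.710) → (198.357,12.384) → (162.913,4.981) → (135.027,28.076) → (135.697,64.279) → (164.418,86.327) → (199.564,77.618) → (214.668,44.710) (closed)

G21
G90
G0 X199.903 Y58.916
M3 S535
G1 X202.121 Y63.961 F2525
G1 X208.914 Y61.518
G1 X218.502 Y57.294
G1 X229.106 Y56.998
G1 X238.945 Y66.338
M5
G0 X141.857 Y46.198
M3 S535
G1 X143.706 Y46.579 F2525
G1 X148.560 Y56.932
G1 X153.976 Y69.810
G1 X157.512 Y77.764
G1 X156.724 Y73.346
M5
G0 X164.645 Y39.507
M3 S535
G1 X162.219 Y46.974 F2525
G1 X155.867 Y51.589
G1 X148.015 Y51.589
G1 X141.663 Y46.974
G1 X139.237 Y39.507
G1 X141.663 Y32.040
G1 X148.015 Y27.425
G1 X155.867 Y27.425
G1 X162.219 Y32.040
G1 X164.645 Y39.507
M5
G0 X80.343 Y28.314
M3 S535
G1 X65.967 Y11.730 F2525
G1 X44.038 Y12.630
G1 X31.069 Y30.336
G1 X36.826 Y51.515
G1 X56.974 Y60.219
G1 X76.341 Y49.893
G1 X80.343 Y28.314
M5
G0 X158.765 Y24.426
M3 S535
G1 X157.523 Y28.250 F2525
G1 X154.270 Y30.613
G1 X150.250 Y30.613
G1 X146.997 Y28.250
G1 X145.755 Y24.426
G1 X146.997 Y20.602
G1 X150.250 Y18.239
G1 X154.270 Y18.239
G1 X157.523 Y20.602
G1 X158.765 Y24.426
M5
G0 X214.668 Y44.710
M3 S535
G1 X198.357 Y12.384 F2525
G1 X162.913 Y4.981
G1 X135.027 Y28.076
G1 X135.697 Y64.279
G1 X164.418 Y86.327
G1 X199.564 Y77.618
G1 X214.668 Y44.710
M5
G0 X0.000 Y0.000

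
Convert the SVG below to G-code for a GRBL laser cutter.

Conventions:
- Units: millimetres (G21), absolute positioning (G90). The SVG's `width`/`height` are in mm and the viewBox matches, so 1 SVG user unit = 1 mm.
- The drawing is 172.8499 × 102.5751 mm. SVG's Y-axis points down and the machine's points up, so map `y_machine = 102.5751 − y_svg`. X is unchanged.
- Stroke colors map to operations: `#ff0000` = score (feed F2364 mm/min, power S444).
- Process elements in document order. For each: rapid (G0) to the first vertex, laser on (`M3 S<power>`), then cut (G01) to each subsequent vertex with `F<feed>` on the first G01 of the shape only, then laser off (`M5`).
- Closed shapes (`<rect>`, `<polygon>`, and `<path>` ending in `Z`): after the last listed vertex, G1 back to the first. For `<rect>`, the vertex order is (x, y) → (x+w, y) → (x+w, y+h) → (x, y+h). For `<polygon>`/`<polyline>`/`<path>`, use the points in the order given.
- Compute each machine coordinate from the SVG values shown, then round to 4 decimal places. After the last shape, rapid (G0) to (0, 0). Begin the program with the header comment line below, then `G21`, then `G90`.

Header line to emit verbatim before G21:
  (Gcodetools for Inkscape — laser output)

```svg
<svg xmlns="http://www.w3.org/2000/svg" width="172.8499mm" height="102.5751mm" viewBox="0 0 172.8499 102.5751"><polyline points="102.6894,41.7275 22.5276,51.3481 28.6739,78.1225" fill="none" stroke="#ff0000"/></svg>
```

(Gcodetools for Inkscape — laser output)
G21
G90
G0 X102.6894 Y60.8476
M3 S444
G01 X22.5276 Y51.2270 F2364
G01 X28.6739 Y24.4526
M5
G0 X0.0000 Y0.0000

Since the viewBox matches the mm dimensions, user units are millimetres directly. The only transform is the Y-flip y_m = 102.5751 − y_svg.

Shape 1 is a open polyline drawn with `<polyline>`. Its stroke #ff0000 means score at S444, F2364. After flipping Y the toolpath is (102.6894,60.8476) → (22.5276,51.2270) → (28.6739,24.4526).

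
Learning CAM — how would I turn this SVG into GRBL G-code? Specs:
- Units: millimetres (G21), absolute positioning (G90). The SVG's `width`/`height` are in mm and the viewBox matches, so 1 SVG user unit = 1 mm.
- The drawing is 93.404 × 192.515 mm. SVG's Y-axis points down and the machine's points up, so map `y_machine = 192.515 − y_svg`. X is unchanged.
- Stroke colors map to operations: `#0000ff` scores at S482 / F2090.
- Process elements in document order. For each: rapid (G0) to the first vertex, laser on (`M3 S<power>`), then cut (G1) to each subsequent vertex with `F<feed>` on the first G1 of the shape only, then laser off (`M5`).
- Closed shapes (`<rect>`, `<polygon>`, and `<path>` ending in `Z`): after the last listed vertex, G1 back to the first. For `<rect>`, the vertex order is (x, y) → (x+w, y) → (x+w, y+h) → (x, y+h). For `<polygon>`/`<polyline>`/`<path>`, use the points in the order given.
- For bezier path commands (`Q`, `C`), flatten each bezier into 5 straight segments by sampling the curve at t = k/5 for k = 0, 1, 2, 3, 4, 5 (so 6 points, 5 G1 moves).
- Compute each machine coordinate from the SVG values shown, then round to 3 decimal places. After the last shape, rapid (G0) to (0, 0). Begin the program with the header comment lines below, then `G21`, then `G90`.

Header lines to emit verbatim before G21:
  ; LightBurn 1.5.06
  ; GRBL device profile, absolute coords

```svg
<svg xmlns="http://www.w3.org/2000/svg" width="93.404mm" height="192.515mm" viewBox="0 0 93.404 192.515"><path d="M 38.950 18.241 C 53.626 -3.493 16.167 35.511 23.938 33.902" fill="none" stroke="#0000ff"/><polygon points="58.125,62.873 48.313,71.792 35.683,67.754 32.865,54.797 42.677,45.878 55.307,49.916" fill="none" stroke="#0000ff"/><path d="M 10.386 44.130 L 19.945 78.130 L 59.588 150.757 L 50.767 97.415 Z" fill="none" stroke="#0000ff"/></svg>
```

; LightBurn 1.5.06
; GRBL device profile, absolute coords
G21
G90
G0 X38.950 Y174.274
M3 S482
G1 X42.278 Y180.837 F2090
G1 X37.768 Y177.687
G1 X30.092 Y169.690
G1 X23.924 Y161.710
G1 X23.938 Y158.613
M5
G0 X58.125 Y129.642
M3 S482
G1 X48.313 Y120.723 F2090
G1 X35.683 Y124.761
G1 X32.865 Y137.718
G1 X42.677 Y146.637
G1 X55.307 Y142.599
G1 X58.125 Y129.642
M5
G0 X10.386 Y148.385
M3 S482
G1 X19.945 Y114.385 F2090
G1 X59.588 Y41.758
G1 X50.767 Y95.100
G1 X10.386 Y148.385
M5
G0 X0.000 Y0.000

viewBox `0 0 93.404 192.515` with mm width/height → 1 unit = 1 mm. Flip: y_m = 192.515 − y_svg.

**Shape 1** — `<path>` cubic bezier, stroke `#0000ff` → score (S482, F2090). Control points (SVG): P0=(38.950,18.241), P1=(53.626,-3.493), P2=(16.167,35.511), P3=(23.938,33.902); sampled at t=k/5. Machine vertices: (38.950,174.274) → (42.278,180.837) → (37.768,177.687) → (30.092,169.690) → (23.924,161.710) → (23.938,158.613). Open path.

**Shape 2** — `<polygon>` regular polygon, stroke `#0000ff` → score (S482, F2090). Machine vertices: (58.125,129.642) → (48.313,120.723) → (35.683,124.761) → (32.865,137.718) → (42.677,146.637) → (55.307,142.599) → (58.125,129.642). Closed: final G1 returns to the first vertex.

**Shape 3** — `<path>` closed polygon, stroke `#0000ff` → score (S482, F2090). Machine vertices: (10.386,148.385) → (19.945,114.385) → (59.588,41.758) → (50.767,95.100) → (10.386,148.385). Closed: final G1 returns to the first vertex.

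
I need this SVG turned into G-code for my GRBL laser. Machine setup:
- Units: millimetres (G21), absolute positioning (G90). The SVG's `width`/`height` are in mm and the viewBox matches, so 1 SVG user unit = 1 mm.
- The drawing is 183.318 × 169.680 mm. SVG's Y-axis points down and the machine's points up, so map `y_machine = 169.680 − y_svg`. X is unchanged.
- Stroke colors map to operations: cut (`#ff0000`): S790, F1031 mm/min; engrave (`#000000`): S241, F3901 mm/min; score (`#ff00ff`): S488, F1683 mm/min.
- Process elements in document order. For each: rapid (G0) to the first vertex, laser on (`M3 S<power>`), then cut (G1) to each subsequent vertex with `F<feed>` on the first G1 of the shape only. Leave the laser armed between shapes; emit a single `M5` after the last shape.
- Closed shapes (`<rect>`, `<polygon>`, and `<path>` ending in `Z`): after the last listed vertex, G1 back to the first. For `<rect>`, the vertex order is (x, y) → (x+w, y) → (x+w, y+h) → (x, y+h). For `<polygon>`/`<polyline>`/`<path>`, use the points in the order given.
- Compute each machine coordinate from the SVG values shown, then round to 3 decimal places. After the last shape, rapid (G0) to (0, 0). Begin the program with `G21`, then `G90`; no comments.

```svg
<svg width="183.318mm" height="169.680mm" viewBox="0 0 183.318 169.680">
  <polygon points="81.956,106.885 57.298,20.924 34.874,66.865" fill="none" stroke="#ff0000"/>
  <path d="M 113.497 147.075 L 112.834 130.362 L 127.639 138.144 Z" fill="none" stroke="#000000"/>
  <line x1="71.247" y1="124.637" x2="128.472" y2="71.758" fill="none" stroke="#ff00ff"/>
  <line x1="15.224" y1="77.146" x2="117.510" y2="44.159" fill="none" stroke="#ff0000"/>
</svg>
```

viewBox `0 0 183.318 169.680` with mm width/height → 1 unit = 1 mm. Flip: y_m = 169.680 − y_svg.

**Shape 1** — `<polygon>` closed polygon, stroke `#ff0000` → cut (S790, F1031). Machine vertices: (81.956,62.795) → (57.298,148.756) → (34.874,102.815) → (81.956,62.795). Closed: final G1 returns to the first vertex.

**Shape 2** — `<path>` regular polygon, stroke `#000000` → engrave (S241, F3901). Machine vertices: (113.497,22.605) → (112.834,39.318) → (127.639,31.536) → (113.497,22.605). Closed: final G1 returns to the first vertex.

**Shape 3** — `<line>` line segment, stroke `#ff00ff` → score (S488, F1683). Machine vertices: (71.247,45.043) → (128.472,97.922). Open path.

**Shape 4** — `<line>` line segment, stroke `#ff0000` → cut (S790, F1031). Machine vertices: (15.224,92.534) → (117.510,125.521). Open path.

G21
G90
G0 X81.956 Y62.795
M3 S790
G1 X57.298 Y148.756 F1031
G1 X34.874 Y102.815
G1 X81.956 Y62.795
G0 X113.497 Y22.605
M3 S241
G1 X112.834 Y39.318 F3901
G1 X127.639 Y31.536
G1 X113.497 Y22.605
G0 X71.247 Y45.043
M3 S488
G1 X128.472 Y97.922 F1683
G0 X15.224 Y92.534
M3 S790
G1 X117.510 Y125.521 F1031
M5
G0 X0.000 Y0.000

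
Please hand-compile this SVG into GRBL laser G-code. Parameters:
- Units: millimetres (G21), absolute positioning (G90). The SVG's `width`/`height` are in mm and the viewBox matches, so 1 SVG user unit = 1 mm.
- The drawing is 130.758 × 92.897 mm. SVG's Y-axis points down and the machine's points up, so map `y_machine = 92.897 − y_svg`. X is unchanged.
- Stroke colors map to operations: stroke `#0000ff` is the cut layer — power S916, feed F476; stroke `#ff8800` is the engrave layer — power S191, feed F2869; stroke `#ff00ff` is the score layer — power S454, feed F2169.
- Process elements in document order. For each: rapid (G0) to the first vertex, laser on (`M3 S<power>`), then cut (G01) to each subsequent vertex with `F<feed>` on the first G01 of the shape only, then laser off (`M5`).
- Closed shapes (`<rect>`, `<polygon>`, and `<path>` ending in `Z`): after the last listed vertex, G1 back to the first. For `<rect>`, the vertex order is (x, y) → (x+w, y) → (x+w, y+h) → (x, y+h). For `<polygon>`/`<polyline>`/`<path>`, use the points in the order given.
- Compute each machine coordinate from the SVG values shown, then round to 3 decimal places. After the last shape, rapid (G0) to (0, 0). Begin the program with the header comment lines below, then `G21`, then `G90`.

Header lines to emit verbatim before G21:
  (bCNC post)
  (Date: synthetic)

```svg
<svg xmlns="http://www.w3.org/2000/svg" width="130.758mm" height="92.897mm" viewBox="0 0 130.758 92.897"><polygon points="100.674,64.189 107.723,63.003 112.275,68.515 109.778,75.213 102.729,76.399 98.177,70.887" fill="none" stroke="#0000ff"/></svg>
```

viewBox `0 0 130.758 92.897` with mm width/height → 1 unit = 1 mm. Flip: y_m = 92.897 − y_svg.

**Shape 1** — `<polygon>` regular polygon, stroke `#0000ff` → cut (S916, F476). Machine vertices: (100.674,28.708) → (107.723,29.894) → (112.275,24.382) → (109.778,17.684) → (102.729,16.498) → (98.177,22.010) → (100.674,28.708). Closed: final G1 returns to the first vertex.

(bCNC post)
(Date: synthetic)
G21
G90
G0 X100.674 Y28.708
M3 S916
G01 X107.723 Y29.894 F476
G01 X112.275 Y24.382
G01 X109.778 Y17.684
G01 X102.729 Y16.498
G01 X98.177 Y22.010
G01 X100.674 Y28.708
M5
G0 X0.000 Y0.000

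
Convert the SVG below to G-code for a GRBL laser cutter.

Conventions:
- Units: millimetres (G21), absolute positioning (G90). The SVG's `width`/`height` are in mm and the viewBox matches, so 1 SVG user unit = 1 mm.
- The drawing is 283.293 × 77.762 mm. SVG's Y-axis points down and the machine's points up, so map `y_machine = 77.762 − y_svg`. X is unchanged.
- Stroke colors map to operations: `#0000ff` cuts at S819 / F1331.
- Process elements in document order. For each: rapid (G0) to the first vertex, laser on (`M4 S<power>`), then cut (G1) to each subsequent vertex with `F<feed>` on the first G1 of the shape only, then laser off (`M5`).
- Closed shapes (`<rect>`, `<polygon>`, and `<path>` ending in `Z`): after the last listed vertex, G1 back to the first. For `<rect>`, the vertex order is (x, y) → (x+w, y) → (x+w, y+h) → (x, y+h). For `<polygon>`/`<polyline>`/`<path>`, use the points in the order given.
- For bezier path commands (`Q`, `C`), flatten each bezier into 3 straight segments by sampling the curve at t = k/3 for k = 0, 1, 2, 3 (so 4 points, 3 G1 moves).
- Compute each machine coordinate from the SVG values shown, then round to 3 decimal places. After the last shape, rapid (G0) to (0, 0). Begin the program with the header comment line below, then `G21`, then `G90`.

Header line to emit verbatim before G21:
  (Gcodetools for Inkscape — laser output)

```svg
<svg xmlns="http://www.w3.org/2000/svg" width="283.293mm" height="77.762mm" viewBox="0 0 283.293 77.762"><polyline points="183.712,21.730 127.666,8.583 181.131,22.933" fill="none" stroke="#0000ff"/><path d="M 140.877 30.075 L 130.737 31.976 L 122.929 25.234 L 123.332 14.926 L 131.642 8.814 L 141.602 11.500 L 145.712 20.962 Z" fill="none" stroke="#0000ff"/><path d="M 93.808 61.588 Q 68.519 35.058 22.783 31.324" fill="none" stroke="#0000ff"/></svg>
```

Since the viewBox matches the mm dimensions, user units are millimetres directly. The only transform is the Y-flip y_m = 77.762 − y_svg.

Shape 1 is a open polyline drawn with `<polyline>`. Its stroke #0000ff means cut at S819, F1331. After flipping Y the toolpath is (183.712,56.032) → (127.666,69.179) → (181.131,54.829).

Shape 2 is a regular polygon drawn with `<path>`. Its stroke #0000ff means cut at S819, F1331. After flipping Y the toolpath is (140.877,47.687) → (130.737,45.786) → (122.929,52.528) → (123.332,62.836) → (131.642,68.948) → (141.602,66.262) → (145.712,56.800) → (140.877,47.687), returning to the start.

Shape 3 is a quadratic bezier drawn with `<path>`. Its stroke #0000ff means cut at S819, F1331. After flipping Y the toolpath is (93.808,16.174) → (74.677,31.328) → (51.002,41.416) → (22.783,46.438).

(Gcodetools for Inkscape — laser output)
G21
G90
G0 X183.712 Y56.032
M4 S819
G1 X127.666 Y69.179 F1331
G1 X181.131 Y54.829
M5
G0 X140.877 Y47.687
M4 S819
G1 X130.737 Y45.786 F1331
G1 X122.929 Y52.528
G1 X123.332 Y62.836
G1 X131.642 Y68.948
G1 X141.602 Y66.262
G1 X145.712 Y56.800
G1 X140.877 Y47.687
M5
G0 X93.808 Y16.174
M4 S819
G1 X74.677 Y31.328 F1331
G1 X51.002 Y41.416
G1 X22.783 Y46.438
M5
G0 X0.000 Y0.000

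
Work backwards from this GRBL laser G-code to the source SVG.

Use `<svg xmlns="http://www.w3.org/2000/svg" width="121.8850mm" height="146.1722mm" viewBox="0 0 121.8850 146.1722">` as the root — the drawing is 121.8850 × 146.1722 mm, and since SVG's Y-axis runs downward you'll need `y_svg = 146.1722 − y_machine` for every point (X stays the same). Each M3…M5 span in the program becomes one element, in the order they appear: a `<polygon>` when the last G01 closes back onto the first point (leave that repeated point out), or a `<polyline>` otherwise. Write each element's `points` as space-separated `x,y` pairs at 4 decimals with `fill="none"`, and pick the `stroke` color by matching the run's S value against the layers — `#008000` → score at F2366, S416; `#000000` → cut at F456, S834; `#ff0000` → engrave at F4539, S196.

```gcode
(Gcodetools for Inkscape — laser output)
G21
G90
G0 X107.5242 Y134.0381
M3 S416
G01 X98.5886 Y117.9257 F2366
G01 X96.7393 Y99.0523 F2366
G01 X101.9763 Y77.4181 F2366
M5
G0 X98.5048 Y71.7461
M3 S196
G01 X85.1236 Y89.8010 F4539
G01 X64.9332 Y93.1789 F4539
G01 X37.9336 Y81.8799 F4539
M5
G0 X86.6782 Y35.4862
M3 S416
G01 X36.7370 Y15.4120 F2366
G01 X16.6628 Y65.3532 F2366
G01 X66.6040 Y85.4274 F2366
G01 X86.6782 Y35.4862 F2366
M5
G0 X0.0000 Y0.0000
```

<svg xmlns="http://www.w3.org/2000/svg" width="121.8850mm" height="146.1722mm" viewBox="0 0 121.8850 146.1722">
  <polyline points="107.5242,12.1341 98.5886,28.2465 96.7393,47.1199 101.9763,68.7541" fill="none" stroke="#008000"/>
  <polyline points="98.5048,74.4261 85.1236,56.3712 64.9332,52.9933 37.9336,64.2923" fill="none" stroke="#ff0000"/>
  <polygon points="86.6782,110.6860 36.7370,130.7602 16.6628,80.8190 66.6040,60.7448" fill="none" stroke="#008000"/>
</svg>

Machine Y-up, SVG Y-down with viewBox height 146.1722, so y_svg = 146.1722 − y_machine; X carries over.

Run 1: the run's S416 means `#008000` (score). The run is open, so emit a `<polyline>` with points (Y-flipped): 107.5242,12.1341 98.5886,28.2465 96.7393,47.1199 101.9763,68.7541.

Run 2: the run's S196 means `#ff0000` (engrave). The run is open, so emit a `<polyline>` with points (Y-flipped): 98.5048,74.4261 85.1236,56.3712 64.9332,52.9933 37.9336,64.2923.

Run 3: the run's S416 means `#008000` (score). The run returns to its start, so emit a `<polygon>` with points (Y-flipped): 86.6782,110.6860 36.7370,130.7602 16.6628,80.8190 66.6040,60.7448.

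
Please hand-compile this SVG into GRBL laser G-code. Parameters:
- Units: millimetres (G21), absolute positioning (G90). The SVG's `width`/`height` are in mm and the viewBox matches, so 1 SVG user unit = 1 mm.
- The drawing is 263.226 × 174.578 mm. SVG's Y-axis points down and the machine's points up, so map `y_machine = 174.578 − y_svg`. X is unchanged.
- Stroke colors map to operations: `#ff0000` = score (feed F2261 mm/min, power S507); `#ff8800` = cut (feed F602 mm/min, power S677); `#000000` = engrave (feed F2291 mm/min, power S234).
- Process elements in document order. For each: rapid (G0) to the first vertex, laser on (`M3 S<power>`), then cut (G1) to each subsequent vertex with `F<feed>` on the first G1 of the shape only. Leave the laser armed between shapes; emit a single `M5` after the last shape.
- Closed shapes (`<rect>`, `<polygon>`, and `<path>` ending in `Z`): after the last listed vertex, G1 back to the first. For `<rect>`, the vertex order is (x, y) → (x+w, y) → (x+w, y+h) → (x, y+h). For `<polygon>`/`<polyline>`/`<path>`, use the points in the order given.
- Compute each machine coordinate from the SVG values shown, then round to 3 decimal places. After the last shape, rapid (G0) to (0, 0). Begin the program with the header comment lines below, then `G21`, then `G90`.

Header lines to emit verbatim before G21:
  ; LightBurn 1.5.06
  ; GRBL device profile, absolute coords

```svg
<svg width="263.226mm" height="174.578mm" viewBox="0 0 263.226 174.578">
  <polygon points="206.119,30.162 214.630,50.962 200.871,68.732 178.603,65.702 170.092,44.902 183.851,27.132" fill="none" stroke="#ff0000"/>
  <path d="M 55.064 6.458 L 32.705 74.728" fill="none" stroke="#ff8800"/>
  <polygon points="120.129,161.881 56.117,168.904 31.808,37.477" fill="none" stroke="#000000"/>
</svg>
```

1 u = 1 mm; y_m = 174.578 − y.

[1] `<polygon>` regular polygon, #ff0000→score S507 F2261: (206.119,144.416) → (214.630,123.616) → (200.871,105.846) → (178.603,108.876) → (170.092,129.676) → (183.851,147.446) → (206.119,144.416) (closed)

[2] `<path>` line segment, #ff8800→cut S677 F602: (55.064,168.120) → (32.705,99.850)

[3] `<polygon>` closed polygon, #000000→engrave S234 F2291: (120.129,12.697) → (56.117,5.674) → (31.808,137.101) → (120.129,12.697) (closed)

; LightBurn 1.5.06
; GRBL device profile, absolute coords
G21
G90
G0 X206.119 Y144.416
M3 S507
G1 X214.630 Y123.616 F2261
G1 X200.871 Y105.846
G1 X178.603 Y108.876
G1 X170.092 Y129.676
G1 X183.851 Y147.446
G1 X206.119 Y144.416
G0 X55.064 Y168.120
M3 S677
G1 X32.705 Y99.850 F602
G0 X120.129 Y12.697
M3 S234
G1 X56.117 Y5.674 F2291
G1 X31.808 Y137.101
G1 X120.129 Y12.697
M5
G0 X0.000 Y0.000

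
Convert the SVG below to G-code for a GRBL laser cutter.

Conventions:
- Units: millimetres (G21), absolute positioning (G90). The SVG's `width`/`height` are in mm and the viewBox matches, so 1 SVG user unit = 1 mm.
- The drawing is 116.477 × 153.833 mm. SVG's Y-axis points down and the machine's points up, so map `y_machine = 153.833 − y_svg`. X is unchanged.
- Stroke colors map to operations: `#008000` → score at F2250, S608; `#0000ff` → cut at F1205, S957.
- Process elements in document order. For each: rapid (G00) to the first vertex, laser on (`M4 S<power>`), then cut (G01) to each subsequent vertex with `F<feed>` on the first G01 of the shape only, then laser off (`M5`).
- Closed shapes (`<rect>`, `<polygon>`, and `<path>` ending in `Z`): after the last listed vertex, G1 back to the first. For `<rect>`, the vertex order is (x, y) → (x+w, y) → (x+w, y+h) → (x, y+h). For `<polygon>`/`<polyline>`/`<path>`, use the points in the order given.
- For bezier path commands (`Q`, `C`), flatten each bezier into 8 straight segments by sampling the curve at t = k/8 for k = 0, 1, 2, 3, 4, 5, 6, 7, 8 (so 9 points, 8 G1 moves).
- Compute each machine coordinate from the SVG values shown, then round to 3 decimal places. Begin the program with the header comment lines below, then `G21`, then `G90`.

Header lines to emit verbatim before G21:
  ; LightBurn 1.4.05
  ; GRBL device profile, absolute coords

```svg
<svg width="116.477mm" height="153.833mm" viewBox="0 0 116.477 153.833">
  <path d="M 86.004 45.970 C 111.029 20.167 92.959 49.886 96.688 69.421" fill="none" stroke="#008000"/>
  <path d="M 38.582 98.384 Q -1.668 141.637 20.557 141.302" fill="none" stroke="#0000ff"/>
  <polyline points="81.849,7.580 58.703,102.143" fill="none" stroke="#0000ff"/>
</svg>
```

; LightBurn 1.4.05
; GRBL device profile, absolute coords
G21
G90
G00 X86.004 Y107.863
M4 S608
G01 X93.495 Y115.065 F2250
G01 X97.706 Y117.832
G01 X99.399 Y116.933
G01 X99.332 Y113.139
G01 X98.267 Y107.220
G01 X96.965 Y99.946
G01 X96.185 Y92.087
G01 X96.688 Y84.412
M5
G00 X38.582 Y55.449
M4 S957
G01 X29.496 Y45.317 F1205
G01 X22.362 Y36.547
G01 X17.180 Y29.139
G01 X13.951 Y23.093
G01 X12.674 Y18.409
G01 X13.349 Y15.088
G01 X15.977 Y13.128
G01 X20.557 Y12.531
M5
G00 X81.849 Y146.253
M4 S957
G01 X58.703 Y51.690 F1205
M5

1 u = 1 mm; y_m = 153.833 − y.

[1] `<path>` cubic bezier, #008000→score S608 F2250: (86.004,107.863) → (93.495,115.065) → (97.706,117.832) → (99.399,116.933) → (99.332,113.139) → (98.267,107.220) → (96.965,99.946) → (96.185,92.087) → (96.688,84.412)

[2] `<path>` quadratic bezier, #0000ff→cut S957 F1205: (38.582,55.449) → (29.496,45.317) → (22.362,36.547) → (17.180,29.139) → (13.951,23.093) → (12.674,18.409) → (13.349,15.088) → (15.977,13.128) → (20.557,12.531)

[3] `<polyline>` line segment, #0000ff→cut S957 F1205: (81.849,146.253) → (58.703,51.690)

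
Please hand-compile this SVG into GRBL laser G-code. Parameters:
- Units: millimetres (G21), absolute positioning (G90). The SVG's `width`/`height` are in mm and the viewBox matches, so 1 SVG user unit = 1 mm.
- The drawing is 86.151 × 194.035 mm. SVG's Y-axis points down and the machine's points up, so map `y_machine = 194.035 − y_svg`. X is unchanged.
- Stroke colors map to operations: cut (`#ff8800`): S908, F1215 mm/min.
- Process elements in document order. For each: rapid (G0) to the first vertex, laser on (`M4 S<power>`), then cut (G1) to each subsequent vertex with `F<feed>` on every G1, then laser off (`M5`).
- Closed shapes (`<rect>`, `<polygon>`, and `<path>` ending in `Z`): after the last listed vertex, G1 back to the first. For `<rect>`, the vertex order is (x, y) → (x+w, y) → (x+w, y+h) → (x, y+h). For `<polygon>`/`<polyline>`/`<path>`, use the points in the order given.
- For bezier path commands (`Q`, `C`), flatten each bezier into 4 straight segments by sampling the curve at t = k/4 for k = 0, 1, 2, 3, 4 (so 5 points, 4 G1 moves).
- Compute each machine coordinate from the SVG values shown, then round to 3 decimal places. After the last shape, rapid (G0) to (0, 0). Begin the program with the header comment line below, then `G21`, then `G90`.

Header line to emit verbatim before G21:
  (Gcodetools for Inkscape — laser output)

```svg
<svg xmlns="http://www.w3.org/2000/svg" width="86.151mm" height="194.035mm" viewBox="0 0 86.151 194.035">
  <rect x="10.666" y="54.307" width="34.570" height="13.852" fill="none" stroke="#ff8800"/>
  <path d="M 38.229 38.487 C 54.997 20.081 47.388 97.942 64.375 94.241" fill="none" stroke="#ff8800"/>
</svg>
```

(Gcodetools for Inkscape — laser output)
G21
G90
G0 X10.666 Y139.728
M4 S908
G1 X45.236 Y139.728 F1215
G1 X45.236 Y125.876 F1215
G1 X10.666 Y125.876 F1215
G1 X10.666 Y139.728 F1215
M5
G0 X38.229 Y155.548
M4 S908
G1 X47.000 Y154.081 F1215
G1 X51.220 Y133.185 F1215
G1 X55.481 Y109.533 F1215
G1 X64.375 Y99.794 F1215
M5
G0 X0.000 Y0.000

viewBox `0 0 86.151 194.035` with mm width/height → 1 unit = 1 mm. Flip: y_m = 194.035 − y_svg.

**Shape 1** — `<rect>` rectangle, stroke `#ff8800` → cut (S908, F1215). Machine vertices: (10.666,139.728) → (45.236,139.728) → (45.236,125.876) → (10.666,125.876) → (10.666,139.728). Closed: final G1 returns to the first vertex.

**Shape 2** — `<path>` cubic bezier, stroke `#ff8800` → cut (S908, F1215). Control points (SVG): P0=(38.229,38.487), P1=(54.997,20.081), P2=(47.388,97.942), P3=(64.375,94.241); sampled at t=k/4. Machine vertices: (38.229,155.548) → (47.000,154.081) → (51.220,133.185) → (55.481,109.533) → (64.375,99.794). Open path.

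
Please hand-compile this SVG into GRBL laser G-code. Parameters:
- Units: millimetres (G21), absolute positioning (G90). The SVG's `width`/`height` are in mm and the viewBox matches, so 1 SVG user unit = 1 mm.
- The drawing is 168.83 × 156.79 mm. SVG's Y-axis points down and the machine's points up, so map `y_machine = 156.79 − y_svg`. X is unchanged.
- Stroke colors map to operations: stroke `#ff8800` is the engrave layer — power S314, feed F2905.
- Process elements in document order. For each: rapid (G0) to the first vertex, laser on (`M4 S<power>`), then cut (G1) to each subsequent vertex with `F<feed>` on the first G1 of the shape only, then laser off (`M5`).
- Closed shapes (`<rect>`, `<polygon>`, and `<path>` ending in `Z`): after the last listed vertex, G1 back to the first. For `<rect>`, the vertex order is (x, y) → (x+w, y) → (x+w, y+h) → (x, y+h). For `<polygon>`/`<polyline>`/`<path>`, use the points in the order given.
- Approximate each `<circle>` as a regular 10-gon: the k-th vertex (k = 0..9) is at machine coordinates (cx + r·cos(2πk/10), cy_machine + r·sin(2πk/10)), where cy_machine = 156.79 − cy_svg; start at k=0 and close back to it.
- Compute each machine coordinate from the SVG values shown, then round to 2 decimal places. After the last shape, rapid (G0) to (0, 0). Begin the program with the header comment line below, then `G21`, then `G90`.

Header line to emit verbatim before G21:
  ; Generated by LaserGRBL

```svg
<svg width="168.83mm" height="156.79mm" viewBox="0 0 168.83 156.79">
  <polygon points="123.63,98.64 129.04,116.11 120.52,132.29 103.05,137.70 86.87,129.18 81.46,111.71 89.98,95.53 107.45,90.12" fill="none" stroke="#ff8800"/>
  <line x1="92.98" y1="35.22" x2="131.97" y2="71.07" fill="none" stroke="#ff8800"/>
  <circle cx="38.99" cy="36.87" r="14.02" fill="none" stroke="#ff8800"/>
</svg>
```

1 u = 1 mm; y_m = 156.79 − y.

[1] `<polygon>` regular polygon, #ff8800→engrave S314 F2905: (123.63,58.15) → (129.04,40.68) → (120.52,24.50) → (103.05,19.09) → (86.87,27.61) → (81.46,45.08) → (89.98,61.26) → (107.45,66.67) → (123.63,58.15) (closed)

[2] `<line>` line segment, #ff8800→engrave S314 F2905: (92.98,121.57) → (131.97,85.72)

[3] `<circle>` circle, #ff8800→engrave S314 F2905: (53.01,119.92) → (50.33,128.16) → (43.32,133.25) → (34.66,133.25) → (27.65,128.16) → (24.97,119.92) → (27.65,111.68) → (34.66,106.59) → (43.32,106.59) → (50.33,111.68) → (53.01,119.92) (closed)

; Generated by LaserGRBL
G21
G90
G0 X123.63 Y58.15
M4 S314
G1 X129.04 Y40.68 F2905
G1 X120.52 Y24.50
G1 X103.05 Y19.09
G1 X86.87 Y27.61
G1 X81.46 Y45.08
G1 X89.98 Y61.26
G1 X107.45 Y66.67
G1 X123.63 Y58.15
M5
G0 X92.98 Y121.57
M4 S314
G1 X131.97 Y85.72 F2905
M5
G0 X53.01 Y119.92
M4 S314
G1 X50.33 Y128.16 F2905
G1 X43.32 Y133.25
G1 X34.66 Y133.25
G1 X27.65 Y128.16
G1 X24.97 Y119.92
G1 X27.65 Y111.68
G1 X34.66 Y106.59
G1 X43.32 Y106.59
G1 X50.33 Y111.68
G1 X53.01 Y119.92
M5
G0 X0.00 Y0.00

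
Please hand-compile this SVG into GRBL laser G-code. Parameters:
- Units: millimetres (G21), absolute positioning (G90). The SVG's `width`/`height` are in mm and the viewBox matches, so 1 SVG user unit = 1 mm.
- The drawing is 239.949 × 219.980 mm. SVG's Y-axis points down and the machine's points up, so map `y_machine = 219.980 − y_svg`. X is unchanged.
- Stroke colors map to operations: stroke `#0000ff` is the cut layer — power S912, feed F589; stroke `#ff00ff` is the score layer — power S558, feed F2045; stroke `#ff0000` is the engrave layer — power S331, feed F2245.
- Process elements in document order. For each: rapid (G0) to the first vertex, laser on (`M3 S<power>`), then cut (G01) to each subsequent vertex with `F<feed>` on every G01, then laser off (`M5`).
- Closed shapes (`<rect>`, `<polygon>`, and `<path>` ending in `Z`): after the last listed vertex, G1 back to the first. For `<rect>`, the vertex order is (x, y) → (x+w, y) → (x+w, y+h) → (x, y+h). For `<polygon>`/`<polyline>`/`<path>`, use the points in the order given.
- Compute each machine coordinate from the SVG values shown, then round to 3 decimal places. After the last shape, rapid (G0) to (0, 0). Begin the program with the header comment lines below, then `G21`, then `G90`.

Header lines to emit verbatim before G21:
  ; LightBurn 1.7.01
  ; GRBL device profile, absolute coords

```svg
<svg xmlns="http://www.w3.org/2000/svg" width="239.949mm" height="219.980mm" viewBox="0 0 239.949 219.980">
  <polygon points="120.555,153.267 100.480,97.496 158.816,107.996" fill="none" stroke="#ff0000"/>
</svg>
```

viewBox `0 0 239.949 219.980` with mm width/height → 1 unit = 1 mm. Flip: y_m = 219.980 − y_svg.

**Shape 1** — `<polygon>` regular polygon, stroke `#ff0000` → engrave (S331, F2245). Machine vertices: (120.555,66.713) → (100.480,122.484) → (158.816,111.984) → (120.555,66.713). Closed: final G1 returns to the first vertex.

; LightBurn 1.7.01
; GRBL device profile, absolute coords
G21
G90
G0 X120.555 Y66.713
M3 S331
G01 X100.480 Y122.484 F2245
G01 X158.816 Y111.984 F2245
G01 X120.555 Y66.713 F2245
M5
G0 X0.000 Y0.000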